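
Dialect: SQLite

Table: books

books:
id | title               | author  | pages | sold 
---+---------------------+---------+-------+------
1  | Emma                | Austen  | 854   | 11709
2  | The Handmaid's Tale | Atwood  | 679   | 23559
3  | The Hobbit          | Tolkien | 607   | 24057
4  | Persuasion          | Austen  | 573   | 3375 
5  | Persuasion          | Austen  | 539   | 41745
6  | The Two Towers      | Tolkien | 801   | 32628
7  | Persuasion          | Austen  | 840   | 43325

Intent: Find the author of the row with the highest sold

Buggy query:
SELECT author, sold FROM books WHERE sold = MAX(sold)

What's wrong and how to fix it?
Bug: WHERE is evaluated per row; an aggregate over the whole table isn't defined there

Fix: Use a subquery: WHERE sold = (SELECT MAX(sold) FROM books)

Corrected query:
SELECT author, sold FROM books WHERE sold = (SELECT MAX(sold) FROM books)

Result:
author | sold 
-------+------
Austen | 43325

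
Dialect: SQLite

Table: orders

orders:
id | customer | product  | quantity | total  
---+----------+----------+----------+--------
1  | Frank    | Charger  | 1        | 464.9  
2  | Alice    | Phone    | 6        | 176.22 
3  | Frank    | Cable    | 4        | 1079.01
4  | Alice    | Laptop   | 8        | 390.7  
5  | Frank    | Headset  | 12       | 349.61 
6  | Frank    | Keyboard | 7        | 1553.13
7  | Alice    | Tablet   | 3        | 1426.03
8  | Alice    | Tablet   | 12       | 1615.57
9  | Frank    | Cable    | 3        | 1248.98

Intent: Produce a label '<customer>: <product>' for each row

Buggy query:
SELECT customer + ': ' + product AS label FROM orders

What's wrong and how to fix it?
Bug: '+' is numeric addition; on text columns SQLite converts them to 0 instead of concatenating

Fix: Use the || operator for string concatenation

Corrected query:
SELECT customer || ': ' || product AS label FROM orders

Result:
label          
---------------
Frank: Charger 
Alice: Phone   
Frank: Cable   
Alice: Laptop  
Frank: Headset 
Frank: Keyboard
Alice: Tablet  
Alice: Tablet  
Frank: Cable   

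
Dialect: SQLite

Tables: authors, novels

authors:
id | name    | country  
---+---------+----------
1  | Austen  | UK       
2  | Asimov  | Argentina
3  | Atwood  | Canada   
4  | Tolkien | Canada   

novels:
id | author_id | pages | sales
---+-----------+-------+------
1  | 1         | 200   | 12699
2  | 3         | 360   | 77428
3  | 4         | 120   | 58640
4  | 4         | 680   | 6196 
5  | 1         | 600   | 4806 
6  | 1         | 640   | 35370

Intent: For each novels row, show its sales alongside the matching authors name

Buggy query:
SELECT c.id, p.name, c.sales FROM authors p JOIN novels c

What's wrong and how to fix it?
Bug: JOIN with no ON clause produces a cartesian product; every novels row pairs with every authors row

Fix: Add ON c.author_id = p.id to the JOIN

Corrected query:
SELECT c.id, p.name, c.sales FROM authors p JOIN novels c ON c.author_id = p.id

Result:
id | name    | sales
---+---------+------
1  | Austen  | 12699
2  | Atwood  | 77428
3  | Tolkien | 58640
4  | Tolkien | 6196 
5  | Austen  | 4806 
6  | Austen  | 35370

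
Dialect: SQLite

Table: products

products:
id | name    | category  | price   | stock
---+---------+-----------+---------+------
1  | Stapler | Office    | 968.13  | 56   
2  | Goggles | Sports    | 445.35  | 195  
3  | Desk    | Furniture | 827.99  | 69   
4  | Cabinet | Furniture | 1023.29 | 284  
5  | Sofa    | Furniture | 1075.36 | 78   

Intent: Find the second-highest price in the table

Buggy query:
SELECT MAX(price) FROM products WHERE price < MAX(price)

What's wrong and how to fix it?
Bug: The inner MAX is an aggregate inside WHERE, which is not allowed

Fix: Compute the overall MAX in a subquery, then take MAX of rows below it

Corrected query:
SELECT MAX(price) FROM products WHERE price < (SELECT MAX(price) FROM products)

Result:
MAX(price)
----------
1023.29   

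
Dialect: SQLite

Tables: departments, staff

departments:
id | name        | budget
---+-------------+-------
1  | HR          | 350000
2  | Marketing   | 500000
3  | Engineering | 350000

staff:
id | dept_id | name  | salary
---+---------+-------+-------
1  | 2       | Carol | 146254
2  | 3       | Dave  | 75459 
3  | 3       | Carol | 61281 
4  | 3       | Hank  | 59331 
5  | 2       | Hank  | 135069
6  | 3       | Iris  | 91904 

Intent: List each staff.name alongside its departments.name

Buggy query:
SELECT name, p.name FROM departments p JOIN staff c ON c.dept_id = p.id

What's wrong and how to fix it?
Bug: Both tables have a 'name' column; the unqualified reference is ambiguous

Fix: Qualify the column with its table alias (c.name)

Corrected query:
SELECT c.name, p.name FROM departments p JOIN staff c ON c.dept_id = p.id

Result:
name  | name       
------+------------
Carol | Marketing  
Dave  | Engineering
Carol | Engineering
Hank  | Engineering
Hank  | Marketing  
Iris  | Engineering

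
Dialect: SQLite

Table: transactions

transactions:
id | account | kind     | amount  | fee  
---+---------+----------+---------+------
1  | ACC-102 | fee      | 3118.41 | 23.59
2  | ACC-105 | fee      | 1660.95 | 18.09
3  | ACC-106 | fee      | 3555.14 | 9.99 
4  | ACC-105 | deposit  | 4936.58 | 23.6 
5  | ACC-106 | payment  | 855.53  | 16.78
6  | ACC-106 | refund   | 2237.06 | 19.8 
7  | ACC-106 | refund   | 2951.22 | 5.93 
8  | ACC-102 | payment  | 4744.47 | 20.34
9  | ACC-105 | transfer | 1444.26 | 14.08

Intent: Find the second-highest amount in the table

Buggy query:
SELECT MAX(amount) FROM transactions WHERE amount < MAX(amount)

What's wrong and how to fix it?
Bug: The inner MAX is an aggregate inside WHERE, which is not allowed

Fix: Compute the overall MAX in a subquery, then take MAX of rows below it

Corrected query:
SELECT MAX(amount) FROM transactions WHERE amount < (SELECT MAX(amount) FROM transactions)

Result:
MAX(amount)
-----------
4744.47    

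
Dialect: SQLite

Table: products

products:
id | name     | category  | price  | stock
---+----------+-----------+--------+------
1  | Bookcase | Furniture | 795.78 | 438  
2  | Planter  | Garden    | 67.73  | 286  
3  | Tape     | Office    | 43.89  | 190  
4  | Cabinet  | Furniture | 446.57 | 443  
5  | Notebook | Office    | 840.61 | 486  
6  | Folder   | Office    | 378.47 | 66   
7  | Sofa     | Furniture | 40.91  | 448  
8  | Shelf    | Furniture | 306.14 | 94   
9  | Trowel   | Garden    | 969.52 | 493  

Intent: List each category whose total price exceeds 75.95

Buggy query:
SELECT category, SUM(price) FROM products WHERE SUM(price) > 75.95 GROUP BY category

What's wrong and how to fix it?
Bug: Aggregate functions cannot appear in a WHERE clause

Fix: Use HAVING (which filters groups after aggregation) instead of WHERE

Corrected query:
SELECT category, SUM(price) FROM products GROUP BY category HAVING SUM(price) > 75.95

Result:
category  | SUM(price)
----------+-----------
Furniture | 1589.4    
Garden    | 1037.25   
Office    | 1262.97   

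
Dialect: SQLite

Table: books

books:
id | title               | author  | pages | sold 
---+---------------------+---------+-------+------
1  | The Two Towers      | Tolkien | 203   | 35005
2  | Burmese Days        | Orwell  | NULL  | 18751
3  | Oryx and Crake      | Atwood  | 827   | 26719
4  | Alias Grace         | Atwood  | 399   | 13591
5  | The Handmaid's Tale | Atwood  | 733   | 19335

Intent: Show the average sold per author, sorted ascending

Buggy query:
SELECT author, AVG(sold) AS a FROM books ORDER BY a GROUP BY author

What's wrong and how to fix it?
Bug: GROUP BY must precede ORDER BY

Fix: Reorder: SELECT … FROM … GROUP BY … ORDER BY …

Corrected query:
SELECT author, AVG(sold) AS a FROM books GROUP BY author ORDER BY a

Result:
author  | a           
--------+-------------
Orwell  | 18751       
Atwood  | 19881.666667
Tolkien | 35005       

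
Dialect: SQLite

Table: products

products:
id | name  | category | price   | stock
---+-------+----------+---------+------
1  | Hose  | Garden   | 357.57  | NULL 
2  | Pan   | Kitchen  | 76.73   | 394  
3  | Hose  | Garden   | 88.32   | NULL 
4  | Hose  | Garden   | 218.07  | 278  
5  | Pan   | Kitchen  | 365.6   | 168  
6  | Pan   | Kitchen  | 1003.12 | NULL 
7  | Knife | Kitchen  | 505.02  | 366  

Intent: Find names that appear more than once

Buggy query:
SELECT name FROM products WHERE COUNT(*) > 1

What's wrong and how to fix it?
Bug: COUNT(*) is an aggregate and cannot be used in WHERE

Fix: Group first, then use HAVING for the count condition

Corrected query:
SELECT name FROM products GROUP BY name HAVING COUNT(*) > 1

Result:
name
----
Hose
Pan 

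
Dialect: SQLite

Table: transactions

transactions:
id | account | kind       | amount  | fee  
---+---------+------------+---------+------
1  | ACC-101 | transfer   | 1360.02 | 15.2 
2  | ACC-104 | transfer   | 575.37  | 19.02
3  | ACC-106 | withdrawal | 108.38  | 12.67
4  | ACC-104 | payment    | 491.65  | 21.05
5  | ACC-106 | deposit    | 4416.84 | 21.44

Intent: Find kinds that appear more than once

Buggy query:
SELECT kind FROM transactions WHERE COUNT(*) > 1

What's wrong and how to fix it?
Bug: WHERE can't reference COUNT(*); aggregates are computed after WHERE

Fix: Group first, then use HAVING for the count condition

Corrected query:
SELECT kind FROM transactions GROUP BY kind HAVING COUNT(*) > 1

Result:
kind    
--------
transfer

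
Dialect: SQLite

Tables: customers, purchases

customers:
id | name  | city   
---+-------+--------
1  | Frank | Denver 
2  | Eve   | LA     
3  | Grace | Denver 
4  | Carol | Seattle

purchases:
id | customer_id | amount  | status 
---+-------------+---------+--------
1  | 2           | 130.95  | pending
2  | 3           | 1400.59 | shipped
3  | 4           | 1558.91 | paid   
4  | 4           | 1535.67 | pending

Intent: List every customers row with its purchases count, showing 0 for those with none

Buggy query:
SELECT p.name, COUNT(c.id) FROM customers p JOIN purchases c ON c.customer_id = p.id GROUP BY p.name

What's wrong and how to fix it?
Bug: INNER JOIN drops customers rows that have no matching purchases rows

Fix: Switch to LEFT JOIN to retain unmatched parent rows

Corrected query:
SELECT p.name, COUNT(c.id) FROM customers p LEFT JOIN purchases c ON c.customer_id = p.id GROUP BY p.name

Result:
name  | COUNT(c.id)
------+------------
Carol | 2          
Eve   | 1          
Frank | 0          
Grace | 1          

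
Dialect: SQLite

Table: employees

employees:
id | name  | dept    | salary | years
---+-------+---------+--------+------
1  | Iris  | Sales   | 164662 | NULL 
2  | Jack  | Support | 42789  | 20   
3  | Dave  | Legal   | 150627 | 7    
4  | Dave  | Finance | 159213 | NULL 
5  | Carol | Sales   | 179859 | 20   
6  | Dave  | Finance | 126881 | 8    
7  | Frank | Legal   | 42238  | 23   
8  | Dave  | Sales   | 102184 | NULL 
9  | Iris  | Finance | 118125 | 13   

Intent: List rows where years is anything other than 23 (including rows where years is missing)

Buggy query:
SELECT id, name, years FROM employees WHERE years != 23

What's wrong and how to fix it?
Bug: 'years != 23' is unknown when years is NULL, so NULL rows are silently excluded

Fix: Add an explicit OR years IS NULL to include the missing-value rows

Corrected query:
SELECT id, name, years FROM employees WHERE years != 23 OR years IS NULL

Result:
id | name  | years
---+-------+------
1  | Iris  | NULL 
2  | Jack  | 20   
3  | Dave  | 7    
4  | Dave  | NULL 
5  | Carol | 20   
6  | Dave  | 8    
8  | Dave  | NULL 
9  | Iris  | 13   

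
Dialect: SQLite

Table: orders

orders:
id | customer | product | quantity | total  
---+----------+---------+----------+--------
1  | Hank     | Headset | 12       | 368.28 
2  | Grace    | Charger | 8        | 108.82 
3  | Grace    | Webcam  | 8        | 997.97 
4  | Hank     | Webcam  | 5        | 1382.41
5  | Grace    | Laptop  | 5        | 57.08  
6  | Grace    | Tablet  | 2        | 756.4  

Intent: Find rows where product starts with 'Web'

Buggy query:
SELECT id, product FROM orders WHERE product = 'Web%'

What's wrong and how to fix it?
Bug: Wildcards only work with LIKE; '=' treats '%' as a literal character

Fix: Use LIKE for wildcard pattern matching

Corrected query:
SELECT id, product FROM orders WHERE product LIKE 'Web%'

Result:
id | product
---+--------
3  | Webcam 
4  | Webcam 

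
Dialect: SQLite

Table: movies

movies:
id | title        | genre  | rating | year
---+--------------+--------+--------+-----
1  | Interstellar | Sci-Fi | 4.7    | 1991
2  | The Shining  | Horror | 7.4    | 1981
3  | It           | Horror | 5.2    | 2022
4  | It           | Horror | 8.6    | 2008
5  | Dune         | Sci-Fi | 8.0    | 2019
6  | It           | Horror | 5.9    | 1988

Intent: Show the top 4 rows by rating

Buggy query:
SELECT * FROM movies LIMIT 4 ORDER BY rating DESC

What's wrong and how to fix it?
Bug: LIMIT must come after ORDER BY

Fix: Sort with ORDER BY, then apply LIMIT

Corrected query:
SELECT * FROM movies ORDER BY rating DESC LIMIT 4

Result:
id | title       | genre  | rating | year
---+-------------+--------+--------+-----
4  | It          | Horror | 8.6    | 2008
5  | Dune        | Sci-Fi | 8      | 2019
2  | The Shining | Horror | 7.4    | 1981
6  | It          | Horror | 5.9    | 1988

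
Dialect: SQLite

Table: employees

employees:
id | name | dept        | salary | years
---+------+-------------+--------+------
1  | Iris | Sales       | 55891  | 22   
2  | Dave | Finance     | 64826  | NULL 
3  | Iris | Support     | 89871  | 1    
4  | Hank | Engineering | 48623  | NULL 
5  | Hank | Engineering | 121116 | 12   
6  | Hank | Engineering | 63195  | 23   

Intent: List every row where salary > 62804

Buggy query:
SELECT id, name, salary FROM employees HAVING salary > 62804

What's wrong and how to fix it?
Bug: HAVING filters the output of aggregation, but this query has no GROUP BY and no aggregate functions, so SQLite rejects it (HAVING clause on a non-aggregate query); the condition here is per row

Fix: Replace HAVING with WHERE since the condition applies to individual rows

Corrected query:
SELECT id, name, salary FROM employees WHERE salary > 62804

Result:
id | name | salary
---+------+-------
2  | Dave | 64826 
3  | Iris | 89871 
5  | Hank | 121116
6  | Hank | 63195 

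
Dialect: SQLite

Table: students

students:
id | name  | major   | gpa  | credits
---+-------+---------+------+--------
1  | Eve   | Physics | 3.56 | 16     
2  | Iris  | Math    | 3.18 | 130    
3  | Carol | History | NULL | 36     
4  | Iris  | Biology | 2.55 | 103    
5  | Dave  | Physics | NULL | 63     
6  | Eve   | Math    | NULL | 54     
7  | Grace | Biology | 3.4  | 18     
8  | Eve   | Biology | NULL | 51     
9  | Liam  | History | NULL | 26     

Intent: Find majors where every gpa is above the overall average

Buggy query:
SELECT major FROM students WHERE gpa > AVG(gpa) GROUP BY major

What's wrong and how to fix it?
Bug: WHERE evaluates per row before aggregation, so AVG() is unavailable

Fix: Compute the overall average in a scalar subquery and compare each group's MIN against it in HAVING

Corrected query:
SELECT major FROM students GROUP BY major HAVING MIN(gpa) > (SELECT AVG(gpa) FROM students)

Result:
major  
-------
Math   
Physics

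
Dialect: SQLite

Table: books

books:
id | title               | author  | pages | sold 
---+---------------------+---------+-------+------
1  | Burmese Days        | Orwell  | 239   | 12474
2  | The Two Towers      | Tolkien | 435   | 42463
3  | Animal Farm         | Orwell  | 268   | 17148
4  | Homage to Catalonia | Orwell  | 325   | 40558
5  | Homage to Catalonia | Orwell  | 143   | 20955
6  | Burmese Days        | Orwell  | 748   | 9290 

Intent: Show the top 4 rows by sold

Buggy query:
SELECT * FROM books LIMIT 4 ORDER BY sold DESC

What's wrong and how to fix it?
Bug: LIMIT must come after ORDER BY

Fix: Sort with ORDER BY, then apply LIMIT

Corrected query:
SELECT * FROM books ORDER BY sold DESC LIMIT 4

Result:
id | title               | author  | pages | sold 
---+---------------------+---------+-------+------
2  | The Two Towers      | Tolkien | 435   | 42463
4  | Homage to Catalonia | Orwell  | 325   | 40558
5  | Homage to Catalonia | Orwell  | 143   | 20955
3  | Animal Farm         | Orwell  | 268   | 17148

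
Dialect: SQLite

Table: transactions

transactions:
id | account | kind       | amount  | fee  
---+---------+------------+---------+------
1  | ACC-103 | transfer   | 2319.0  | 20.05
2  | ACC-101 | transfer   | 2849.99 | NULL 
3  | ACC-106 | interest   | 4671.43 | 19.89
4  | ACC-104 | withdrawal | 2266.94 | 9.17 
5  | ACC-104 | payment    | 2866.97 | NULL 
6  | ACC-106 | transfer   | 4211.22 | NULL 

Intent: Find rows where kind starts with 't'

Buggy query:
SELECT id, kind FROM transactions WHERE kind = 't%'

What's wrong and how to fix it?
Bug: Wildcards only work with LIKE; '=' treats '%' as a literal character

Fix: Replace '=' with LIKE so 't%' is treated as a pattern

Corrected query:
SELECT id, kind FROM transactions WHERE kind LIKE 't%'

Result:
id | kind    
---+---------
1  | transfer
2  | transfer
6  | transfer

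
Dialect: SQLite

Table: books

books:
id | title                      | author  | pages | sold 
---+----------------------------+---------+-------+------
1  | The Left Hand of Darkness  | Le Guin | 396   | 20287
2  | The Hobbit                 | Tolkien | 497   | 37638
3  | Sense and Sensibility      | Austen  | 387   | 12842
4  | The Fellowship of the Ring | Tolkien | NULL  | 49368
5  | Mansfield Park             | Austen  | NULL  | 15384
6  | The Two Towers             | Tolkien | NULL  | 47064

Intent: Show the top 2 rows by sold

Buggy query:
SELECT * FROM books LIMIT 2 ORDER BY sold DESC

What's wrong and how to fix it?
Bug: LIMIT must come after ORDER BY

Fix: Sort with ORDER BY, then apply LIMIT

Corrected query:
SELECT * FROM books ORDER BY sold DESC LIMIT 2

Result:
id | title                      | author  | pages | sold 
---+----------------------------+---------+-------+------
4  | The Fellowship of the Ring | Tolkien | NULL  | 49368
6  | The Two Towers             | Tolkien | NULL  | 47064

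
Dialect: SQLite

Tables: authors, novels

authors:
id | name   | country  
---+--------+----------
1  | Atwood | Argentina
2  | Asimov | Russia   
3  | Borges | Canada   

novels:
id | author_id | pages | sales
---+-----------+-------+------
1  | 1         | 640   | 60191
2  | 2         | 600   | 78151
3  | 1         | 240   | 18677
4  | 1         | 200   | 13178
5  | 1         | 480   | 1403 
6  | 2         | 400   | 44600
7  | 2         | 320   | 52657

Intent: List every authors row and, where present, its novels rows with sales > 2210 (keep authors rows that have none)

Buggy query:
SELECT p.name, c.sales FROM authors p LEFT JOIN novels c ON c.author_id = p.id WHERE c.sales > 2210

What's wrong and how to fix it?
Bug: A WHERE condition on the right-hand table after LEFT JOIN drops unmatched parents

Fix: Move the right-table condition into the ON clause so unmatched parents are kept

Corrected query:
SELECT p.name, c.sales FROM authors p LEFT JOIN novels c ON c.author_id = p.id AND c.sales > 2210

Result:
name   | sales
-------+------
Atwood | 13178
Atwood | 18677
Atwood | 60191
Asimov | 44600
Asimov | 52657
Asimov | 78151
Borges | NULL 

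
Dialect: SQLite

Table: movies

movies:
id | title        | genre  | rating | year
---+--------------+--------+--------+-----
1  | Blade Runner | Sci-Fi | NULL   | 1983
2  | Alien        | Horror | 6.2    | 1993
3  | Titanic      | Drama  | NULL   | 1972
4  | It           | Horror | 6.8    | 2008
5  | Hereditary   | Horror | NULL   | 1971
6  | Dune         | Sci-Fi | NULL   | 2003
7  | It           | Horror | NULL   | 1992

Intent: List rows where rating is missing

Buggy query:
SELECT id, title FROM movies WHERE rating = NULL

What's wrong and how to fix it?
Bug: Comparing to NULL with '=' never matches; NULL = NULL is unknown, not true

Fix: Use IS NULL to test for NULL

Corrected query:
SELECT id, title FROM movies WHERE rating IS NULL

Result:
id | title       
---+-------------
1  | Blade Runner
3  | Titanic     
5  | Hereditary  
6  | Dune        
7  | It          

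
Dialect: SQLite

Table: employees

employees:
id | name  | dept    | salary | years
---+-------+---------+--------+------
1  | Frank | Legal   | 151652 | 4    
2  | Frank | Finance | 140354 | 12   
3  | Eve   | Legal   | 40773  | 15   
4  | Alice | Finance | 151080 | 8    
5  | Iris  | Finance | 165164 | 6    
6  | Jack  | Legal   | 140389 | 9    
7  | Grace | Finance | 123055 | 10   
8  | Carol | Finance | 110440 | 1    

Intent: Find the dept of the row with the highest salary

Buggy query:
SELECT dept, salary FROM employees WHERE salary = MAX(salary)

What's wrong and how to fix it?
Bug: WHERE is evaluated per row; an aggregate over the whole table isn't defined there

Fix: Use a subquery: WHERE salary = (SELECT MAX(salary) FROM employees)

Corrected query:
SELECT dept, salary FROM employees WHERE salary = (SELECT MAX(salary) FROM employees)

Result:
dept    | salary
--------+-------
Finance | 165164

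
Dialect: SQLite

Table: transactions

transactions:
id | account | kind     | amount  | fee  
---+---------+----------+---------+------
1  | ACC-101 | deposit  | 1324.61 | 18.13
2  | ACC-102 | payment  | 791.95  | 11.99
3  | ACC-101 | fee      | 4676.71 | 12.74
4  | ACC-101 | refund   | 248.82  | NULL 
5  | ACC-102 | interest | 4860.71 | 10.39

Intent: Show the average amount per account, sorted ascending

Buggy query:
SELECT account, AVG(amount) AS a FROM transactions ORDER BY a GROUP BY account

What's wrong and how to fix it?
Bug: ORDER BY appears before GROUP BY; SQL clause order requires GROUP BY first

Fix: Move ORDER BY to the end, after GROUP BY

Corrected query:
SELECT account, AVG(amount) AS a FROM transactions GROUP BY account ORDER BY a

Result:
account | a      
--------+--------
ACC-101 | 2083.38
ACC-102 | 2826.33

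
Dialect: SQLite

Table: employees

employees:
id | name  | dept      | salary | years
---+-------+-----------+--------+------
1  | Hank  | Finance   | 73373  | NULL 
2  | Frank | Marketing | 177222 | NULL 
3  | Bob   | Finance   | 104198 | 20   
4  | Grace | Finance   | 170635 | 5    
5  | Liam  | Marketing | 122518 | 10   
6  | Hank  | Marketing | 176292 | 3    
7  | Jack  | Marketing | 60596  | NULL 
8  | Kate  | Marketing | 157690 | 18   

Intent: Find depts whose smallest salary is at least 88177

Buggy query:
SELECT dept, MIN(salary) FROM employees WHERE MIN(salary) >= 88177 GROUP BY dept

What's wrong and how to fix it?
Bug: MIN() in WHERE is a misuse of aggregate

Fix: Use HAVING for the per-group MIN condition

Corrected query:
SELECT dept, MIN(salary) FROM employees GROUP BY dept HAVING MIN(salary) >= 88177

Result:
(no rows)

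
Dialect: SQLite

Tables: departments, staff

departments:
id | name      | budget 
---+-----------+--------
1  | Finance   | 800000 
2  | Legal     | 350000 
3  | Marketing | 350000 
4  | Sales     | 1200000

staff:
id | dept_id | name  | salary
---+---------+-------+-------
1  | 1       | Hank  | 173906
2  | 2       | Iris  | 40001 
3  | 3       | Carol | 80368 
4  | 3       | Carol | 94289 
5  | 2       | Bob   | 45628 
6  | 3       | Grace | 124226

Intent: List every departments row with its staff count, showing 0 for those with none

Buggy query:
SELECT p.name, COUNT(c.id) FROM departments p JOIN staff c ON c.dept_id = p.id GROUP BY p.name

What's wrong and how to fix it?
Bug: An inner join excludes parents with zero children

Fix: Switch to LEFT JOIN to retain unmatched parent rows

Corrected query:
SELECT p.name, COUNT(c.id) FROM departments p LEFT JOIN staff c ON c.dept_id = p.id GROUP BY p.name

Result:
name      | COUNT(c.id)
----------+------------
Finance   | 1          
Legal     | 2          
Marketing | 3          
Sales     | 0          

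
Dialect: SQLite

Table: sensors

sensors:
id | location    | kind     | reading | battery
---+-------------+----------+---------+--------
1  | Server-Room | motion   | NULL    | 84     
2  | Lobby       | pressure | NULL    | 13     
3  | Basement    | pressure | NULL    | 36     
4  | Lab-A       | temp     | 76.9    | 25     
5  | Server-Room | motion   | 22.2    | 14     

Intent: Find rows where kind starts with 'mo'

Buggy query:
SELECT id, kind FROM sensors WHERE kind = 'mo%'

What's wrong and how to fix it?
Bug: '=' compares the literal string including the % character; pattern matching needs LIKE

Fix: Replace '=' with LIKE so 'mo%' is treated as a pattern

Corrected query:
SELECT id, kind FROM sensors WHERE kind LIKE 'mo%'

Result:
id | kind  
---+-------
1  | motion
5  | motion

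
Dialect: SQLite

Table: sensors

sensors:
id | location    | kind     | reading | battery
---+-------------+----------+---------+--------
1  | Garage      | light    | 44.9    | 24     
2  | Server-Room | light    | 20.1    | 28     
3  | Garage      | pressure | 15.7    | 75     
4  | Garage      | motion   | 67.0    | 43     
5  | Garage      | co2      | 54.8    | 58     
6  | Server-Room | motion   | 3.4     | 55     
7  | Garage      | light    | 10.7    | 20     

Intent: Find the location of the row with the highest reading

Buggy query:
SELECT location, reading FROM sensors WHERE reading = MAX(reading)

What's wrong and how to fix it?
Bug: WHERE is evaluated per row; an aggregate over the whole table isn't defined there

Fix: Use a subquery: WHERE reading = (SELECT MAX(reading) FROM sensors)

Corrected query:
SELECT location, reading FROM sensors WHERE reading = (SELECT MAX(reading) FROM sensors)

Result:
location | reading
---------+--------
Garage   | 67     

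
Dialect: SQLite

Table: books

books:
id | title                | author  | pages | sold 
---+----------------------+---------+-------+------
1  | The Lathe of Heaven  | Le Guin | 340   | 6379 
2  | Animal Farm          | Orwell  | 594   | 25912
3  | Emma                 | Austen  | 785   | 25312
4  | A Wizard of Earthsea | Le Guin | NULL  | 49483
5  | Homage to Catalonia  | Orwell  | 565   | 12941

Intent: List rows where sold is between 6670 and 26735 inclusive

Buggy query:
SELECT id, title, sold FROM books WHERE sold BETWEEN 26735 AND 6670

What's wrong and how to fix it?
Bug: The bounds are reversed; BETWEEN a AND b requires a <= b to match anything

Fix: Write BETWEEN 6670 AND 26735

Corrected query:
SELECT id, title, sold FROM books WHERE sold BETWEEN 6670 AND 26735

Result:
id | title               | sold 
---+---------------------+------
2  | Animal Farm         | 25912
3  | Emma                | 25312
5  | Homage to Catalonia | 12941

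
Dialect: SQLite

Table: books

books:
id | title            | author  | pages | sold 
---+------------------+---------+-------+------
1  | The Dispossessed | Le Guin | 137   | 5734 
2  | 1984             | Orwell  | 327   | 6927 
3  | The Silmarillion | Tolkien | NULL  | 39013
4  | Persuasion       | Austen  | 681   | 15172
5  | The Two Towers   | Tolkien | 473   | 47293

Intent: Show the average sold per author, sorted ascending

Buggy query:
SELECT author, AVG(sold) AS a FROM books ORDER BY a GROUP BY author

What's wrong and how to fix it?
Bug: ORDER BY appears before GROUP BY; SQL clause order requires GROUP BY first

Fix: Move ORDER BY to the end, after GROUP BY

Corrected query:
SELECT author, AVG(sold) AS a FROM books GROUP BY author ORDER BY a

Result:
author  | a    
--------+------
Le Guin | 5734 
Orwell  | 6927 
Austen  | 15172
Tolkien | 43153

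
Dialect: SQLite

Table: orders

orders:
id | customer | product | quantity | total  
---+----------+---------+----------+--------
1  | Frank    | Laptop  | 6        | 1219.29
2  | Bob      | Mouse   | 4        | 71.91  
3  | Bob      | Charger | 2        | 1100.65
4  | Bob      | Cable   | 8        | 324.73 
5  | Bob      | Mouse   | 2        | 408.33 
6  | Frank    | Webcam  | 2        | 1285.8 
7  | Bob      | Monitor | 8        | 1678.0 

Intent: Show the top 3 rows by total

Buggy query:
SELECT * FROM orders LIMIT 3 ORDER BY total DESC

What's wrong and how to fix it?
Bug: LIMIT must come after ORDER BY

Fix: Sort with ORDER BY, then apply LIMIT

Corrected query:
SELECT * FROM orders ORDER BY total DESC LIMIT 3

Result:
id | customer | product | quantity | total  
---+----------+---------+----------+--------
7  | Bob      | Monitor | 8        | 1678   
6  | Frank    | Webcam  | 2        | 1285.8 
1  | Frank    | Laptop  | 6        | 1219.29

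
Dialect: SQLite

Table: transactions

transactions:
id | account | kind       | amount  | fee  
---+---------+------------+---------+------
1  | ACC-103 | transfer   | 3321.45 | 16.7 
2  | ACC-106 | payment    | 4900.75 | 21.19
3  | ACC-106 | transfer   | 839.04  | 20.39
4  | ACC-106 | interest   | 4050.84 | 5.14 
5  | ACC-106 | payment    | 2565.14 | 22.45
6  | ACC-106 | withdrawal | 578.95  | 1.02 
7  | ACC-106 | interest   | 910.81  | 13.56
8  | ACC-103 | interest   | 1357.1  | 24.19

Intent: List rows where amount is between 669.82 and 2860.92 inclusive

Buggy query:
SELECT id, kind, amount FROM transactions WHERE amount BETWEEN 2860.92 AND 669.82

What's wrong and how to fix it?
Bug: The bounds are reversed; BETWEEN a AND b requires a <= b to match anything

Fix: Write BETWEEN 669.82 AND 2860.92

Corrected query:
SELECT id, kind, amount FROM transactions WHERE amount BETWEEN 669.82 AND 2860.92

Result:
id | kind     | amount 
---+----------+--------
3  | transfer | 839.04 
5  | payment  | 2565.14
7  | interest | 910.81 
8  | interest | 1357.1 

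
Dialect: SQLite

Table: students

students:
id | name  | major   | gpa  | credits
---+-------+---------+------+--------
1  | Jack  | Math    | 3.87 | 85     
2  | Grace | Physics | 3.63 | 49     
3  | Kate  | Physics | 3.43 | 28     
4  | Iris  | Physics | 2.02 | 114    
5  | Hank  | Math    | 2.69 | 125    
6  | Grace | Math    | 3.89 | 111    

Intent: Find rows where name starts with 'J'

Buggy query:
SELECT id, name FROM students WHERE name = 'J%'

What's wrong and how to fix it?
Bug: Wildcards only work with LIKE; '=' treats '%' as a literal character

Fix: Use LIKE for wildcard pattern matching

Corrected query:
SELECT id, name FROM students WHERE name LIKE 'J%'

Result:
id | name
---+-----
1  | Jack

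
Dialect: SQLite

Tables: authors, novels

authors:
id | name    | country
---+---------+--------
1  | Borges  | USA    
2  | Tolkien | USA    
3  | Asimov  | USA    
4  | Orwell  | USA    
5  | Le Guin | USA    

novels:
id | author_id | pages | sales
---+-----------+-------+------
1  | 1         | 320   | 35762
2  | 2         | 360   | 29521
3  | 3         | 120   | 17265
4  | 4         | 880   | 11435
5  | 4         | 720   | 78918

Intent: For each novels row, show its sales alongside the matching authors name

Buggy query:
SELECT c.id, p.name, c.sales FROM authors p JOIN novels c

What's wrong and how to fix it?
Bug: Missing join condition: each novels row is matched to all authors rows instead of just its own

Fix: Specify the join condition linking the foreign key to the parent id

Corrected query:
SELECT c.id, p.name, c.sales FROM authors p JOIN novels c ON c.author_id = p.id

Result:
id | name    | sales
---+---------+------
1  | Borges  | 35762
2  | Tolkien | 29521
3  | Asimov  | 17265
4  | Orwell  | 11435
5  | Orwell  | 78918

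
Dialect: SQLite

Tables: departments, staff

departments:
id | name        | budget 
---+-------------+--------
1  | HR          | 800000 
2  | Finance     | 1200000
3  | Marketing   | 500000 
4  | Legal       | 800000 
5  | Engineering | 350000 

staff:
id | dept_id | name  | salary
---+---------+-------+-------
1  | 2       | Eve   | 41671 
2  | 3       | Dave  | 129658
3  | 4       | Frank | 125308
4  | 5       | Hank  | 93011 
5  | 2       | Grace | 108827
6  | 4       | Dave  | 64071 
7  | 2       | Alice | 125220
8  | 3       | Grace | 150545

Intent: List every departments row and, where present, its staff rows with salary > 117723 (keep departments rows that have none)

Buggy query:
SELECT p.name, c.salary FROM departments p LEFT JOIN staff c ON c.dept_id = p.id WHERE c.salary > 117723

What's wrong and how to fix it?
Bug: Filtering c.salary in WHERE discards the NULL rows produced by LEFT JOIN, turning it into an inner join

Fix: Move the right-table condition into the ON clause so unmatched parents are kept

Corrected query:
SELECT p.name, c.salary FROM departments p LEFT JOIN staff c ON c.dept_id = p.id AND c.salary > 117723

Result:
name        | salary
------------+-------
HR          | NULL  
Finance     | 125220
Marketing   | 129658
Marketing   | 150545
Legal       | 125308
Engineering | NULL  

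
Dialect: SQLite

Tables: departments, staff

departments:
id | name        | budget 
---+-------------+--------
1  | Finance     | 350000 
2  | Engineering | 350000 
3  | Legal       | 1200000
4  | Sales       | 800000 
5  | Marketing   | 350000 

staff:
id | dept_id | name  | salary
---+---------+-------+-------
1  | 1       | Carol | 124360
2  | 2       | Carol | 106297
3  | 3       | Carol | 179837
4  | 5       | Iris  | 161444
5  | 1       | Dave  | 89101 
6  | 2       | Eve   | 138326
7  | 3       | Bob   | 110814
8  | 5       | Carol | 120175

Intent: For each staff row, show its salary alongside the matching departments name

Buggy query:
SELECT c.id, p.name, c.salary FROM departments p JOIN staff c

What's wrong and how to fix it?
Bug: Missing join condition: each staff row is matched to all departments rows instead of just its own

Fix: Add ON c.dept_id = p.id to the JOIN

Corrected query:
SELECT c.id, p.name, c.salary FROM departments p JOIN staff c ON c.dept_id = p.id

Result:
id | name        | salary
---+-------------+-------
1  | Finance     | 124360
2  | Engineering | 106297
3  | Legal       | 179837
4  | Marketing   | 161444
5  | Finance     | 89101 
6  | Engineering | 138326
7  | Legal       | 110814
8  | Marketing   | 120175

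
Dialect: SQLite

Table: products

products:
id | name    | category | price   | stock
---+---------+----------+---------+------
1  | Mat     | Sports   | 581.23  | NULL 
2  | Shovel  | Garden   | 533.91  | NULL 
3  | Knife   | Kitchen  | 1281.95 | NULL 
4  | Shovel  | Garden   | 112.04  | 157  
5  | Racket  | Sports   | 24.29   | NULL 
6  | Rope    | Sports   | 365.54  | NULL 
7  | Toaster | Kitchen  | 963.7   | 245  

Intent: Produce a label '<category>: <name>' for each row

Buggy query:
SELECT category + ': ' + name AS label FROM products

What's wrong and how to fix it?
Bug: '+' is numeric addition; on text columns SQLite converts them to 0 instead of concatenating

Fix: Replace + with || to concatenate text

Corrected query:
SELECT category || ': ' || name AS label FROM products

Result:
label           
----------------
Sports: Mat     
Garden: Shovel  
Kitchen: Knife  
Garden: Shovel  
Sports: Racket  
Sports: Rope    
Kitchen: Toaster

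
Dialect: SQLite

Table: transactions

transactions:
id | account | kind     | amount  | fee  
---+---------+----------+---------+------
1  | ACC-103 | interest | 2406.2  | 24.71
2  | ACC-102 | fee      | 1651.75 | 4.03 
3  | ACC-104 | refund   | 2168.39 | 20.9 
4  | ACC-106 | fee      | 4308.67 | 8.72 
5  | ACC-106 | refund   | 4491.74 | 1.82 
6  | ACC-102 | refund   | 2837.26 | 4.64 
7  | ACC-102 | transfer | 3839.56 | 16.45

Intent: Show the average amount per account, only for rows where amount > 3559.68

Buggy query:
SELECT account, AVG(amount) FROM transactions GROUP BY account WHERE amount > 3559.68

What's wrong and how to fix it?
Bug: Row-level WHERE must come before GROUP BY in the clause order

Fix: Move the WHERE clause before GROUP BY

Corrected query:
SELECT account, AVG(amount) FROM transactions WHERE amount > 3559.68 GROUP BY account

Result:
account | AVG(amount)
--------+------------
ACC-102 | 3839.56    
ACC-106 | 4400.205   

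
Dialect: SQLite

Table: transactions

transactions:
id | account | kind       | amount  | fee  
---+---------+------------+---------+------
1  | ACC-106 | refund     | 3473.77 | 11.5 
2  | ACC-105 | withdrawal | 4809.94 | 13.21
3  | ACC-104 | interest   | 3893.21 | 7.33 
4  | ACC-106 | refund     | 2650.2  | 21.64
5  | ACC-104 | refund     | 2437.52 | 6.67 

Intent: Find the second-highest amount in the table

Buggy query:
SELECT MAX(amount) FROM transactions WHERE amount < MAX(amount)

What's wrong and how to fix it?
Bug: MAX(amount) on the right of the comparison is an aggregate-in-WHERE error

Fix: Compute the overall MAX in a subquery, then take MAX of rows below it

Corrected query:
SELECT MAX(amount) FROM transactions WHERE amount < (SELECT MAX(amount) FROM transactions)

Result:
MAX(amount)
-----------
3893.21    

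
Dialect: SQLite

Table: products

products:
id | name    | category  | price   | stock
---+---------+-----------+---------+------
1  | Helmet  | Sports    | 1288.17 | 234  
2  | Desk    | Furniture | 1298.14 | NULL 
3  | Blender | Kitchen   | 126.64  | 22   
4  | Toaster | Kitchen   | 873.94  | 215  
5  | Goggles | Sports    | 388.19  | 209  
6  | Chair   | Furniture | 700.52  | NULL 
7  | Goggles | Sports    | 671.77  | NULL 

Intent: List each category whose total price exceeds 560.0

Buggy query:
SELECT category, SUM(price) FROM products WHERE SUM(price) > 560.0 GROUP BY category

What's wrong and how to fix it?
Bug: WHERE runs before GROUP BY, so aggregates aren't available there

Fix: Use HAVING (which filters groups after aggregation) instead of WHERE

Corrected query:
SELECT category, SUM(price) FROM products GROUP BY category HAVING SUM(price) > 560.0

Result:
category  | SUM(price)
----------+-----------
Furniture | 1998.66   
Kitchen   | 1000.58   
Sports    | 2348.13   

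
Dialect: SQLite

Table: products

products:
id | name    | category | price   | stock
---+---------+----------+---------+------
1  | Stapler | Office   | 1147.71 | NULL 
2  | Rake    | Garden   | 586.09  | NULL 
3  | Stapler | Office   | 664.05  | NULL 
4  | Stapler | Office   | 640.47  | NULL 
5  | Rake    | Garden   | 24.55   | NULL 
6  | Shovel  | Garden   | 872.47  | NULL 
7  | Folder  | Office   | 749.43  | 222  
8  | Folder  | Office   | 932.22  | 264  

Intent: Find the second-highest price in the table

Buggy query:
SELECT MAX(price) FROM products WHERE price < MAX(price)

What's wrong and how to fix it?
Bug: MAX(price) on the right of the comparison is an aggregate-in-WHERE error

Fix: Compute the overall MAX in a subquery, then take MAX of rows below it

Corrected query:
SELECT MAX(price) FROM products WHERE price < (SELECT MAX(price) FROM products)

Result:
MAX(price)
----------
932.22    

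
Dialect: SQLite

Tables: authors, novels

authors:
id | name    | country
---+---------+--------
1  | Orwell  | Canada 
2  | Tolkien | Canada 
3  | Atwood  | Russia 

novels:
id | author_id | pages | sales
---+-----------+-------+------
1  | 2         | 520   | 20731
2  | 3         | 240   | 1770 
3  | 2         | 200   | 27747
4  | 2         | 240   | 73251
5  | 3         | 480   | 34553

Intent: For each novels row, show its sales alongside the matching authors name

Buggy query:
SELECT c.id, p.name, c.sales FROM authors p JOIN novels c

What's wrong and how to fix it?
Bug: Missing join condition: each novels row is matched to all authors rows instead of just its own

Fix: Add ON c.author_id = p.id to the JOIN

Corrected query:
SELECT c.id, p.name, c.sales FROM authors p JOIN novels c ON c.author_id = p.id

Result:
id | name    | sales
---+---------+------
1  | Tolkien | 20731
2  | Atwood  | 1770 
3  | Tolkien | 27747
4  | Tolkien | 73251
5  | Atwood  | 34553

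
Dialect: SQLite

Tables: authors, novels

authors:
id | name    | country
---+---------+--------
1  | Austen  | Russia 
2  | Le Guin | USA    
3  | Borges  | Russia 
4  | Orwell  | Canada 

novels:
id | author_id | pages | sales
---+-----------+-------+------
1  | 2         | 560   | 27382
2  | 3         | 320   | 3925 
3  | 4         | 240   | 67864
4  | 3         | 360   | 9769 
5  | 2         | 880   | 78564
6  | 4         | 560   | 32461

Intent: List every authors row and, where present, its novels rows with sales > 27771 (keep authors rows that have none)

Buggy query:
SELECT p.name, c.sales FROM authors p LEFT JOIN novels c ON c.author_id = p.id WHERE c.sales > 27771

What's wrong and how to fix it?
Bug: A WHERE condition on the right-hand table after LEFT JOIN drops unmatched parents

Fix: Move the right-table condition into the ON clause so unmatched parents are kept

Corrected query:
SELECT p.name, c.sales FROM authors p LEFT JOIN novels c ON c.author_id = p.id AND c.sales > 27771

Result:
name    | sales
--------+------
Austen  | NULL 
Le Guin | 78564
Borges  | NULL 
Orwell  | 32461
Orwell  | 67864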